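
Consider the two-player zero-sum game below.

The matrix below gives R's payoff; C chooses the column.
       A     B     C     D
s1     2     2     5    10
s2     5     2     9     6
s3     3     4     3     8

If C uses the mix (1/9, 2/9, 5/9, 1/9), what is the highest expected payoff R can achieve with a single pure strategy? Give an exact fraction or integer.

s1: (2)·(1/9) + (2)·(2/9) + (5)·(5/9) + (10)·(1/9) = 41/9.
s2: (5)·(1/9) + (2)·(2/9) + (9)·(5/9) + (6)·(1/9) = 20/3.
s3: (3)·(1/9) + (4)·(2/9) + (3)·(5/9) + (8)·(1/9) = 34/9.
The best pure response is s2 with expected payoff 20/3.

20/3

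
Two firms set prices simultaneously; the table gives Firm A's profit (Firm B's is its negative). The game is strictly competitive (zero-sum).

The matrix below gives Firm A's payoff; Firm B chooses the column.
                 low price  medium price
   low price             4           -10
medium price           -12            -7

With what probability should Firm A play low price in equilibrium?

Row minima are -10 and -12, so Firm A's maximin is -10; column maxima are 4 and -7, so Firm B's minimax is -7. These differ, so the equilibrium is in mixed strategies.
Let Firm A play low price with probability p. Firm B is indifferent when 4p − 12(1−p) = −10p − 7(1−p), giving p = 5/19.

5/19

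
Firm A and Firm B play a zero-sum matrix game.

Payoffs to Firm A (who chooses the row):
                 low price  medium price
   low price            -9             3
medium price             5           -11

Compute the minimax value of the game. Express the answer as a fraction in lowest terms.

Row minima are -9 and -11, so Firm A's maximin is -9; column maxima are 5 and 3, so Firm B's minimax is 3. These differ, so the equilibrium is in mixed strategies.
Let Firm A play low price with probability p. Firm B is indifferent when −9p + 5(1−p) = 3p − 11(1−p), giving p = 4/7.
Let Firm B play low price with probability q. Firm A is indifferent when −9q + 3(1−q) = 5q − 11(1−q), giving q = 1/2.
The value is -9·(1/2) + (3)·(1/2) = -3.

-3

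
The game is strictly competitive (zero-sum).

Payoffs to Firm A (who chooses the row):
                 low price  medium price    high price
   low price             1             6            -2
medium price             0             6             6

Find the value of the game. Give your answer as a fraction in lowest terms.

2/3

Column medium price is strictly dominated by low price for Firm B (it gives Firm A more in every row).
The remaining 2×2 game on (low price, medium price) × (low price, high price) has no saddle point. Let Firm A play low price with probability p; indifference gives p = −2p + 6(1−p), so p = 2/3.
Similarly Firm B's optimal q on low price is 8/9, and the value is 1·(8/9) + (-2)·(1/9) = 2/3.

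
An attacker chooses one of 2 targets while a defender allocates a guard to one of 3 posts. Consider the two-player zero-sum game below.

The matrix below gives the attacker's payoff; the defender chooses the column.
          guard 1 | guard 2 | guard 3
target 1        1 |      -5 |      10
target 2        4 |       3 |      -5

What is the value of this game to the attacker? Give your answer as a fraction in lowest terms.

Column guard 1 is strictly dominated by guard 2 for the defender (it gives the attacker more in every row).
The remaining 2×2 game on (target 1, target 2) × (guard 2, guard 3) has no saddle point. Let the attacker play target 1 with probability p; indifference gives −5p + 3(1−p) = 10p − 5(1−p), so p = 8/23.
Similarly the defender's optimal q on guard 2 is 15/23, and the value is -5·(15/23) + (10)·(8/23) = 5/23.

5/23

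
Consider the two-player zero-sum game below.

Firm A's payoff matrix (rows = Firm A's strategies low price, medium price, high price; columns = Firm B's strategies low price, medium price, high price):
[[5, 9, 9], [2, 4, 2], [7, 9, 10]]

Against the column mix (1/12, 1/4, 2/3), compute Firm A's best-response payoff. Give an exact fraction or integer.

19/2

low price: (5)·(1/12) + (9)·(1/4) + (9)·(2/3) = 26/3.
medium price: (2)·(1/12) + (4)·(1/4) + (2)·(2/3) = 5/2.
high price: (7)·(1/12) + (9)·(1/4) + (10)·(2/3) = 19/2.
The best pure response is high price with expected payoff 19/2.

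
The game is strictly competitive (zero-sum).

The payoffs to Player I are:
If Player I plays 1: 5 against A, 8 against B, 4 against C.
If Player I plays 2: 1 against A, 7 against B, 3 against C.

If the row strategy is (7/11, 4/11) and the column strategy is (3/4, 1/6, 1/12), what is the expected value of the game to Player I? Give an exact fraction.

Against (3/4, 1/6, 1/12), each row's expected payoff is 1: 65/12; 2: 13/6.
Taking the (7/11, 4/11)-weighted average: (7/11)·(65/12) + (4/11)·(13/6) = 559/132.

559/132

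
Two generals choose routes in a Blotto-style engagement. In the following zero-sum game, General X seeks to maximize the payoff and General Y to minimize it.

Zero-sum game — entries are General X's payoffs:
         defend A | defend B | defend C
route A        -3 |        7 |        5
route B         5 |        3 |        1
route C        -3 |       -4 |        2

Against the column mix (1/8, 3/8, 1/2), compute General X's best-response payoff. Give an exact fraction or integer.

19/4

route A: (-3)·(1/8) + (7)·(3/8) + (5)·(1/2) = 19/4.
route B: (5)·(1/8) + (3)·(3/8) + (1)·(1/2) = 9/4.
route C: (-3)·(1/8) + (-4)·(3/8) + (2)·(1/2) = -7/8.
The best pure response is route A with expected payoff 19/4.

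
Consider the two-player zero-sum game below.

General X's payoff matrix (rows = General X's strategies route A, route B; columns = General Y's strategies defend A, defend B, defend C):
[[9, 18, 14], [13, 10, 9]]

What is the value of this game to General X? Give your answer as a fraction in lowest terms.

Column defend B is strictly dominated by defend C for General Y (it gives General X more in every row).
The remaining 2×2 game on (route A, route B) × (defend A, defend C) has no saddle point. Let General X play route A with probability p; indifference gives 9p + 13(1−p) = 14p + 9(1−p), so p = 4/9.
Similarly General Y's optimal q on defend A is 5/9, and the value is 9·(5/9) + (14)·(4/9) = 101/9.

101/9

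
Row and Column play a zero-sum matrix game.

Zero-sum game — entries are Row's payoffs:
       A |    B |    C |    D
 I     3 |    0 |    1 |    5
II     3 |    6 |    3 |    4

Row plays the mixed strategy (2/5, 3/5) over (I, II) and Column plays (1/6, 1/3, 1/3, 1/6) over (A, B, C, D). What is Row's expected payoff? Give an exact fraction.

19/6

Against (1/6, 1/3, 1/3, 1/6), each row's expected payoff is I: 5/3; II: 25/6.
Taking the (2/5, 3/5)-weighted average: (2/5)·(5/3) + (3/5)·(25/6) = 19/6.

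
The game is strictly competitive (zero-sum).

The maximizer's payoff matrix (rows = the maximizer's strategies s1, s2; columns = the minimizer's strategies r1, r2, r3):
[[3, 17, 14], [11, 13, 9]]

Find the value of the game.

127/13

Column r2 is strictly dominated by r3 for the minimizer (it gives the maximizer more in every row).
The remaining 2×2 game on (s1, s2) × (r1, r3) has no saddle point. Let the maximizer play s1 with probability p; indifference gives 3p + 11(1−p) = 14p + 9(1−p), so p = 2/13.
Similarly the minimizer's optimal q on r1 is 5/13, and the value is 3·(5/13) + (14)·(8/13) = 127/13.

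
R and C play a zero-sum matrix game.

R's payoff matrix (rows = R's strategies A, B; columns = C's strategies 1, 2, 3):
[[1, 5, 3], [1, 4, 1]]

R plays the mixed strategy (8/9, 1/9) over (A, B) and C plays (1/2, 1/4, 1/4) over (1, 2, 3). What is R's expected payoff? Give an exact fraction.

Against (1/2, 1/4, 1/4), each row's expected payoff is A: 5/2; B: 7/4.
Taking the (8/9, 1/9)-weighted average: (8/9)·(5/2) + (1/9)·(7/4) = 29/12.

29/12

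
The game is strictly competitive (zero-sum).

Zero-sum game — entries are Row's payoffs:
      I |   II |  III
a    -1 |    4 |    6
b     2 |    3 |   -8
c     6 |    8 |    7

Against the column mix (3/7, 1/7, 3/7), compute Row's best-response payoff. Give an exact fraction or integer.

47/7

a: (-1)·(3/7) + (4)·(1/7) + (6)·(3/7) = 19/7.
b: (2)·(3/7) + (3)·(1/7) + (-8)·(3/7) = -15/7.
c: (6)·(3/7) + (8)·(1/7) + (7)·(3/7) = 47/7.
The best pure response is c with expected payoff 47/7.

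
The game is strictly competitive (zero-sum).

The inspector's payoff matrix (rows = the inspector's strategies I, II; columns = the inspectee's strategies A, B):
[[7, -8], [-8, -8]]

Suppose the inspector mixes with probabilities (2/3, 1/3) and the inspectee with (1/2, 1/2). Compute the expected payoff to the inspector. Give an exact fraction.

-3

Against (1/2, 1/2), each row's expected payoff is I: -1/2; II: -8.
Taking the (2/3, 1/3)-weighted average: (2/3)·(-1/2) + (1/3)·(-8) = -3.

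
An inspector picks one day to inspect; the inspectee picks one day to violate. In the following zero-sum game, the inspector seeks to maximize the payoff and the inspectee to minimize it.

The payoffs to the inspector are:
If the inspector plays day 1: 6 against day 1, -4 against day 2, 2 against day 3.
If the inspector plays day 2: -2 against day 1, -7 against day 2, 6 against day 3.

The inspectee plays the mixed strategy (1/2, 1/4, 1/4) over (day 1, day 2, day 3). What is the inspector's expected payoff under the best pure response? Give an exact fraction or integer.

day 1: (6)·(1/2) + (-4)·(1/4) + (2)·(1/4) = 5/2.
day 2: (-2)·(1/2) + (-7)·(1/4) + (6)·(1/4) = -5/4.
The best pure response is day 1 with expected payoff 5/2.

5/2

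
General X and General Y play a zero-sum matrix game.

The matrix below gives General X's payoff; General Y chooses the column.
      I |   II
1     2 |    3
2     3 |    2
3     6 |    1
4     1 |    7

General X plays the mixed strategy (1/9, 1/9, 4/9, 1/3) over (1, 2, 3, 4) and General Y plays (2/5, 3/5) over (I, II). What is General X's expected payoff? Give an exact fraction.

154/45

Against (2/5, 3/5), each row's expected payoff is 1: 13/5; 2: 12/5; 3: 3; 4: 23/5.
Taking the (1/9, 1/9, 4/9, 1/3)-weighted average: (1/9)·(13/5) + (1/9)·(12/5) + (4/9)·(3) + (1/3)·(23/5) = 154/45.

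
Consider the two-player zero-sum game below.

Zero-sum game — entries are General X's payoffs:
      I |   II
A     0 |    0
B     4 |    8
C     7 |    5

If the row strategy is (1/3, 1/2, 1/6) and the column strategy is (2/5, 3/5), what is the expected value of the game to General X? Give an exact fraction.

Against (2/5, 3/5), each row's expected payoff is A: 0; B: 32/5; C: 29/5.
Taking the (1/3, 1/2, 1/6)-weighted average: (1/3)·(0) + (1/2)·(32/5) + (1/6)·(29/5) = 25/6.

25/6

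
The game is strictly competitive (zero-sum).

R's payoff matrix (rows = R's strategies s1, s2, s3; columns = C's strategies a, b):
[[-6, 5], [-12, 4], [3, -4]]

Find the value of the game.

-1/2

Row s2 is strictly dominated by row s1, so R never plays it.
The remaining 2×2 game on (s1, s3) × (a, b) has no saddle point. Let R play s1 with probability p; indifference gives −6p + 3(1−p) = 5p − 4(1−p), so p = 7/18.
Similarly C's optimal q on a is 1/2, and the value is -6·(1/2) + (5)·(1/2) = -1/2.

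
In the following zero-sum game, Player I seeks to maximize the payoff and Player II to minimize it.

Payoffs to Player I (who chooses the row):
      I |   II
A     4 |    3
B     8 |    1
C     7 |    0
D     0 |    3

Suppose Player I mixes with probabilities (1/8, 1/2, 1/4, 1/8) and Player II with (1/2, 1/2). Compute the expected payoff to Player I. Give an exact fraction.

15/4

Against (1/2, 1/2), each row's expected payoff is A: 7/2; B: 9/2; C: 7/2; D: 3/2.
Taking the (1/8, 1/2, 1/4, 1/8)-weighted average: (1/8)·(7/2) + (1/2)·(9/2) + (1/4)·(7/2) + (1/8)·(3/2) = 15/4.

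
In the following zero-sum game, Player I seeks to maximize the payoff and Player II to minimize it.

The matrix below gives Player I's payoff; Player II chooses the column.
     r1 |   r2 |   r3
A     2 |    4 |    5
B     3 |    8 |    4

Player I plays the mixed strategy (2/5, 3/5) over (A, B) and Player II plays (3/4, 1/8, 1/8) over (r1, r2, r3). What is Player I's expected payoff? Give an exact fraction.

Against (3/4, 1/8, 1/8), each row's expected payoff is A: 21/8; B: 15/4.
Taking the (2/5, 3/5)-weighted average: (2/5)·(21/8) + (3/5)·(15/4) = 33/10.

33/10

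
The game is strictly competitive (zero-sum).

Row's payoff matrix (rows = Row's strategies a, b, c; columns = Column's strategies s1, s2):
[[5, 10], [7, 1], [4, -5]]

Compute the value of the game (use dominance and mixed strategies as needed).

65/11

Row c is strictly dominated by row b, so Row never plays it.
The remaining 2×2 game on (a, b) × (s1, s2) has no saddle point. Let Row play a with probability p; indifference gives 5p + 7(1−p) = 10p + (1−p), so p = 6/11.
Similarly Column's optimal q on s1 is 9/11, and the value is 5·(9/11) + (10)·(2/11) = 65/11.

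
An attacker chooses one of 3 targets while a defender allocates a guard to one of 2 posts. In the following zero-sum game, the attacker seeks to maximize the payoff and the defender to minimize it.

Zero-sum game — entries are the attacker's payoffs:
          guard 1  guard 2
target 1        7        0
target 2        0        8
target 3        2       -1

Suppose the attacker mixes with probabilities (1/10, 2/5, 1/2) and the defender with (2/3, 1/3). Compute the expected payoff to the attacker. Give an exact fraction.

61/30

Against (2/3, 1/3), each row's expected payoff is target 1: 14/3; target 2: 8/3; target 3: 1.
Taking the (1/10, 2/5, 1/2)-weighted average: (1/10)·(14/3) + (2/5)·(8/3) + (1/2)·(1) = 61/30.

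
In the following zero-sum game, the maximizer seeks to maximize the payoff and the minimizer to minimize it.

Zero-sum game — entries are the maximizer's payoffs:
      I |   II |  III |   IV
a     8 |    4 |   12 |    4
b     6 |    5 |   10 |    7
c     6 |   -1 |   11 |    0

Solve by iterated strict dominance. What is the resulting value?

5

Row c is strictly dominated by row a (8>6, 4>-1, 12>11, 4>0); eliminate c.
Column I is strictly dominated by II for the minimizer (4<8, 5<6); eliminate I.
Column III is strictly dominated by II for the minimizer (4<12, 5<10); eliminate III.
Row a is strictly dominated by row b (5>4, 7>4); eliminate a.
Column IV is strictly dominated by II for the minimizer (5<7); eliminate IV.
Only (b, II) remains, with payoff 5.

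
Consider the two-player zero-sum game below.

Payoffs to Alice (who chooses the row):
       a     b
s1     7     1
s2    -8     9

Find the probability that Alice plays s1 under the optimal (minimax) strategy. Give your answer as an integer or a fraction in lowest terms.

Row minima are 1 and -8, so Alice's maximin is 1; column maxima are 7 and 9, so Bob's minimax is 7. These differ, so the equilibrium is in mixed strategies.
Let Alice play s1 with probability p. Bob is indifferent when 7p − 8(1−p) = p + 9(1−p), giving p = 17/23.

17/23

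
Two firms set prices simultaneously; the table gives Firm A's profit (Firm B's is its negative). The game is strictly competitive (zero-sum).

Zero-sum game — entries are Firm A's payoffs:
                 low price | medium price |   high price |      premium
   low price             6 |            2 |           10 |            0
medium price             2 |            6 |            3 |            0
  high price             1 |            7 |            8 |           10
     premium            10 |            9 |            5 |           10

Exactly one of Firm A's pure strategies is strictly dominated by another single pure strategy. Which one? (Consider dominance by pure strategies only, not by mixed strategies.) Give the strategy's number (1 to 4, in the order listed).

2

Compare medium price with premium: 10 > 2, 9 > 6, 5 > 3, 10 > 0.
So premium strictly dominates medium price for Firm A; medium price is strictly dominated.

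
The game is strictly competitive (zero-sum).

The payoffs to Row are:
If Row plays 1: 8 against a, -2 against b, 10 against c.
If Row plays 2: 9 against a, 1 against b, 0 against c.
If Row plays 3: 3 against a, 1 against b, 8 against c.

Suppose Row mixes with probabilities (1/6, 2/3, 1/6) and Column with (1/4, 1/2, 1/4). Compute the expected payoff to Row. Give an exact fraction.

71/24

Against (1/4, 1/2, 1/4), each row's expected payoff is 1: 7/2; 2: 11/4; 3: 13/4.
Taking the (1/6, 2/3, 1/6)-weighted average: (1/6)·(7/2) + (2/3)·(11/4) + (1/6)·(13/4) = 71/24.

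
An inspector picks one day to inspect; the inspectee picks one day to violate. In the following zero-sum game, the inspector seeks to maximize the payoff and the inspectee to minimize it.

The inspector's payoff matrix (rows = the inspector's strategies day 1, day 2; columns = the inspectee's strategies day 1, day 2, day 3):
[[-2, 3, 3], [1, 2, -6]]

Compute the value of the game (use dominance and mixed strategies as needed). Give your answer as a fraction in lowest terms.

-3/4

Column day 2 is strictly dominated by day 1 for the inspectee (it gives the inspector more in every row).
The remaining 2×2 game on (day 1, day 2) × (day 1, day 3) has no saddle point. Let the inspector play day 1 with probability p; indifference gives −2p + (1−p) = 3p − 6(1−p), so p = 7/12.
Similarly the inspectee's optimal q on day 1 is 3/4, and the value is -2·(3/4) + (3)·(1/4) = -3/4.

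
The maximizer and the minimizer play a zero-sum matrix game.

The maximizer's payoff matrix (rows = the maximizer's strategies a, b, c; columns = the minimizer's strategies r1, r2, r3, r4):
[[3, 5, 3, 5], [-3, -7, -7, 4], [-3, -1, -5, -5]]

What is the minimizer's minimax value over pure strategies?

The worst case (largest entry) in each column is r1: 3, r2: 5, r3: 3, r4: 5.
The best (smallest) of these is 3.

3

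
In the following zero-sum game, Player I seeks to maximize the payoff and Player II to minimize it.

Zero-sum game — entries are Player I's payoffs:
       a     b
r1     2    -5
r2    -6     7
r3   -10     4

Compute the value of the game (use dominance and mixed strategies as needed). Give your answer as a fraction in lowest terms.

Row r3 is strictly dominated by row r2, so Player I never plays it.
The remaining 2×2 game on (r1, r2) × (a, b) has no saddle point. Let Player I play r1 with probability p; indifference gives 2p − 6(1−p) = −5p + 7(1−p), so p = 13/20.
Similarly Player II's optimal q on a is 3/5, and the value is 2·(3/5) + (-5)·(2/5) = -4/5.

-4/5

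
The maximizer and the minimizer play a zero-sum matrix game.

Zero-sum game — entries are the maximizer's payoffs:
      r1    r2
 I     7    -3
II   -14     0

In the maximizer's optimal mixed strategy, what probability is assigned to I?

7/12

Row minima are -3 and -14, so the maximizer's maximin is -3; column maxima are 7 and 0, so the minimizer's minimax is 0. These differ, so the equilibrium is in mixed strategies.
Let the maximizer play I with probability p. The minimizer is indifferent when 7p − 14(1−p) = −3p, giving p = 7/12.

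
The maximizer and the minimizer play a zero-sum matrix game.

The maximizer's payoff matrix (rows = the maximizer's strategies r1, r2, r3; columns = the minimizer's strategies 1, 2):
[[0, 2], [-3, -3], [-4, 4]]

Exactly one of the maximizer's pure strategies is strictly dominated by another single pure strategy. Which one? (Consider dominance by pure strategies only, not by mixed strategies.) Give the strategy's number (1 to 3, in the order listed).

Compare r2 with r1: 0 > -3, 2 > -3.
So r1 strictly dominates r2 for the maximizer; r2 is strictly dominated.

2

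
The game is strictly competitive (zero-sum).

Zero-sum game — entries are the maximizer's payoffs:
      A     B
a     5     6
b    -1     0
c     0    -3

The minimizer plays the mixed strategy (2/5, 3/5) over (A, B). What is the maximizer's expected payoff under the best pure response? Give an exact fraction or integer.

a: (5)·(2/5) + (6)·(3/5) = 28/5.
b: (-1)·(2/5) + (0)·(3/5) = -2/5.
c: (0)·(2/5) + (-3)·(3/5) = -9/5.
The best pure response is a with expected payoff 28/5.

28/5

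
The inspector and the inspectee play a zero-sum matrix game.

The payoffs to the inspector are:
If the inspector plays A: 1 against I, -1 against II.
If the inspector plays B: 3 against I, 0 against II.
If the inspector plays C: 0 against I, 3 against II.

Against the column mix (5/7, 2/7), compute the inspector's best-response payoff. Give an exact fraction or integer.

A: (1)·(5/7) + (-1)·(2/7) = 3/7.
B: (3)·(5/7) + (0)·(2/7) = 15/7.
C: (0)·(5/7) + (3)·(2/7) = 6/7.
The best pure response is B with expected payoff 15/7.

15/7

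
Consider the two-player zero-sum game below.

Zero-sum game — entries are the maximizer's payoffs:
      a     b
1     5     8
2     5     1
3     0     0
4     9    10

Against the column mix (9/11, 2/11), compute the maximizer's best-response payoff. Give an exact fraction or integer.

101/11

1: (5)·(9/11) + (8)·(2/11) = 61/11.
2: (5)·(9/11) + (1)·(2/11) = 47/11.
3: (0)·(9/11) + (0)·(2/11) = 0.
4: (9)·(9/11) + (10)·(2/11) = 101/11.
The best pure response is 4 with expected payoff 101/11.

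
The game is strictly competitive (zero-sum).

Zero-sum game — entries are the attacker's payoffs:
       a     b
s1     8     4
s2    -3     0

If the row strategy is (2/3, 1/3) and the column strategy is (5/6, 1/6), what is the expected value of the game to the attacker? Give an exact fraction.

73/18

Against (5/6, 1/6), each row's expected payoff is s1: 22/3; s2: -5/2.
Taking the (2/3, 1/3)-weighted average: (2/3)·(22/3) + (1/3)·(-5/2) = 73/18.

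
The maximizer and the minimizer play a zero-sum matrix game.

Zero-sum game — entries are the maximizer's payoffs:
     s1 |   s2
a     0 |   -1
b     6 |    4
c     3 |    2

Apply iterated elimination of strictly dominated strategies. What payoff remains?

Row a is strictly dominated by row b (6>0, 4>-1); eliminate a.
Column s1 is strictly dominated by s2 for the minimizer (4<6, 2<3); eliminate s1.
Row c is strictly dominated by row b (4>2); eliminate c.
Only (b, s2) remains, with payoff 4.

4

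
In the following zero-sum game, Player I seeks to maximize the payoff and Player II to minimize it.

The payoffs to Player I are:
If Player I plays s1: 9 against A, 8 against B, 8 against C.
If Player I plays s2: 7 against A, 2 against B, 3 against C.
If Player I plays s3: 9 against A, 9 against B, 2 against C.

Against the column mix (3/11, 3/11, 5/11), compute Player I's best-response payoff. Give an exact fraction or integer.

s1: (9)·(3/11) + (8)·(3/11) + (8)·(5/11) = 91/11.
s2: (7)·(3/11) + (2)·(3/11) + (3)·(5/11) = 42/11.
s3: (9)·(3/11) + (9)·(3/11) + (2)·(5/11) = 64/11.
The best pure response is s1 with expected payoff 91/11.

91/11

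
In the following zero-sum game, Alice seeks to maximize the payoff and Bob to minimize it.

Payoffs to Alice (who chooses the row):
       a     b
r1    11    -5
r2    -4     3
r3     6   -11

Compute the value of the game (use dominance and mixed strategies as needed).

13/23

Row r3 is strictly dominated by row r1, so Alice never plays it.
The remaining 2×2 game on (r1, r2) × (a, b) has no saddle point. Let Alice play r1 with probability p; indifference gives 11p − 4(1−p) = −5p + 3(1−p), so p = 7/23.
Similarly Bob's optimal q on a is 8/23, and the value is 11·(8/23) + (-5)·(15/23) = 13/23.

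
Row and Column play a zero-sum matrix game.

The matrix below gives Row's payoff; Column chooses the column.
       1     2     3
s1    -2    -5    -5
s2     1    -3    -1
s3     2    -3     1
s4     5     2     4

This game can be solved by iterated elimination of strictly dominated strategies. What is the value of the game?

Row s1 is strictly dominated by row s2 (1>-2, -3>-5, -1>-5); eliminate s1.
Row s2 is strictly dominated by row s4 (5>1, 2>-3, 4>-1); eliminate s2.
Column 1 is strictly dominated by 2 for Column (-3<2, 2<5); eliminate 1.
Column 3 is strictly dominated by 2 for Column (-3<1, 2<4); eliminate 3.
Row s3 is strictly dominated by row s4 (2>-3); eliminate s3.
Only (s4, 2) remains, with payoff 2.

2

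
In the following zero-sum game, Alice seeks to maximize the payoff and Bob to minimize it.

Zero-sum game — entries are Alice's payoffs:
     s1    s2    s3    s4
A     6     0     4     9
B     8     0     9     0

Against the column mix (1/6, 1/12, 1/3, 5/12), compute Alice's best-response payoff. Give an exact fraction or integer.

A: (6)·(1/6) + (0)·(1/12) + (4)·(1/3) + (9)·(5/12) = 73/12.
B: (8)·(1/6) + (0)·(1/12) + (9)·(1/3) + (0)·(5/12) = 13/3.
The best pure response is A with expected payoff 73/12.

73/12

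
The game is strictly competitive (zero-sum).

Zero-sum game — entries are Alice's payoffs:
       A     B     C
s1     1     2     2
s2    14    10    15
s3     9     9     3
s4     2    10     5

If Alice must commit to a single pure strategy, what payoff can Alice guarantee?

The worst-case payoff for each row is s1: 1, s2: 10, s3: 3, s4: 2.
The best of these is 10.

10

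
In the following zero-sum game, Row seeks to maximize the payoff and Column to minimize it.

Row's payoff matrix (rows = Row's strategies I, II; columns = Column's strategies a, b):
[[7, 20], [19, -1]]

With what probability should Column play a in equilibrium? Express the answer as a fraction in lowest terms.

7/11

Row minima are 7 and -1, so Row's maximin is 7; column maxima are 19 and 20, so Column's minimax is 19. These differ, so the equilibrium is in mixed strategies.
Let Column play a with probability q. Row is indifferent when 7q + 20(1−q) = 19q − (1−q), giving q = 7/11.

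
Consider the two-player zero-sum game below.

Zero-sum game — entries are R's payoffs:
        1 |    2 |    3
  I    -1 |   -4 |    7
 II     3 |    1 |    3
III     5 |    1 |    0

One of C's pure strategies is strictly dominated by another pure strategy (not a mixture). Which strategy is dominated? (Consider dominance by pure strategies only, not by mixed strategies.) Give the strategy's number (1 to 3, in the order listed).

1

C prefers columns that give R less. Compare 1 with 2: -4 < -1, 1 < 3, 1 < 5.
So 2 strictly dominates 1 for C; 1 is strictly dominated.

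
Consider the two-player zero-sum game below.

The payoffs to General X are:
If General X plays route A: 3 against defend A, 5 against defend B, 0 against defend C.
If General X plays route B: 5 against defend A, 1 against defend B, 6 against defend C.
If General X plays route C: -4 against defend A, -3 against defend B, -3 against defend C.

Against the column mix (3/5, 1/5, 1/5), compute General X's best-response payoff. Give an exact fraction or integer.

route A: (3)·(3/5) + (5)·(1/5) + (0)·(1/5) = 14/5.
route B: (5)·(3/5) + (1)·(1/5) + (6)·(1/5) = 22/5.
route C: (-4)·(3/5) + (-3)·(1/5) + (-3)·(1/5) = -18/5.
The best pure response is route B with expected payoff 22/5.

22/5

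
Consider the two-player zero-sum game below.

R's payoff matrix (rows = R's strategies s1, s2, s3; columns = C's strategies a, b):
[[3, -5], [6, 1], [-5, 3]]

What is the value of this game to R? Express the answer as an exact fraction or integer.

23/13

Row s1 is strictly dominated by row s2, so R never plays it.
The remaining 2×2 game on (s2, s3) × (a, b) has no saddle point. Let R play s2 with probability p; indifference gives 6p − 5(1−p) = p + 3(1−p), so p = 8/13.
Similarly C's optimal q on a is 2/13, and the value is 6·(2/13) + (1)·(11/13) = 23/13.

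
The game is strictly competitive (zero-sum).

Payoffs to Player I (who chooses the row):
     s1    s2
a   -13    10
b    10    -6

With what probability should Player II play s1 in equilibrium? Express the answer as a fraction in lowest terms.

16/39

Row minima are -13 and -6, so Player I's maximin is -6; column maxima are 10 and 10, so Player II's minimax is 10. These differ, so the equilibrium is in mixed strategies.
Let Player II play s1 with probability q. Player I is indifferent when −13q + 10(1−q) = 10q − 6(1−q), giving q = 16/39.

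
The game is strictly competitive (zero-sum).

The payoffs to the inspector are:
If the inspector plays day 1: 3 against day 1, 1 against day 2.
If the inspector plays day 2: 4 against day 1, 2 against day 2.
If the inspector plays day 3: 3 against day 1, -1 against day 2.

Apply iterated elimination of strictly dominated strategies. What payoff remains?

2

Row day 3 is strictly dominated by row day 2 (4>3, 2>-1); eliminate day 3.
Row day 1 is strictly dominated by row day 2 (4>3, 2>1); eliminate day 1.
Column day 1 is strictly dominated by day 2 for the inspectee (2<4); eliminate day 1.
Only (day 2, day 2) remains, with payoff 2.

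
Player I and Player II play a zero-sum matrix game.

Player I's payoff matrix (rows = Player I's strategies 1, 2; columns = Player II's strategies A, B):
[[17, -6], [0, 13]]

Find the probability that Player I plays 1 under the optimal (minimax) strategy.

Row minima are -6 and 0, so Player I's maximin is 0; column maxima are 17 and 13, so Player II's minimax is 13. These differ, so the equilibrium is in mixed strategies.
Let Player I play 1 with probability p. Player II is indifferent when 17p = −6p + 13(1−p), giving p = 13/36.

13/36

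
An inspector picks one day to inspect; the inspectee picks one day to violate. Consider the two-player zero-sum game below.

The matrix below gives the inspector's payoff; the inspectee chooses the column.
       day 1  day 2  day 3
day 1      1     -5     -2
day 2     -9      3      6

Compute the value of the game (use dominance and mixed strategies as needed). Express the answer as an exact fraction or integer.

-7/3

Column day 3 is strictly dominated by day 2 for the inspectee (it gives the inspector more in every row).
The remaining 2×2 game on (day 1, day 2) × (day 1, day 2) has no saddle point. Let the inspector play day 1 with probability p; indifference gives p − 9(1−p) = −5p + 3(1−p), so p = 2/3.
Similarly the inspectee's optimal q on day 1 is 4/9, and the value is 1·(4/9) + (-5)·(5/9) = -7/3.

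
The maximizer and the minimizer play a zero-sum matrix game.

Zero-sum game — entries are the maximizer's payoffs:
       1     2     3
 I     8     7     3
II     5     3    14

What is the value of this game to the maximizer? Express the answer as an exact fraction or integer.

Column 1 is strictly dominated by 2 for the minimizer (it gives the maximizer more in every row).
The remaining 2×2 game on (I, II) × (2, 3) has no saddle point. Let the maximizer play I with probability p; indifference gives 7p + 3(1−p) = 3p + 14(1−p), so p = 11/15.
Similarly the minimizer's optimal q on 2 is 11/15, and the value is 7·(11/15) + (3)·(4/15) = 89/15.

89/15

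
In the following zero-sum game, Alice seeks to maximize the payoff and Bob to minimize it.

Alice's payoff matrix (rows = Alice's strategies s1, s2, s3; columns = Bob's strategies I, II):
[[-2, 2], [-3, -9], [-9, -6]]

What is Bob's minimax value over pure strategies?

The worst case (largest entry) in each column is I: -2, II: 2.
The best (smallest) of these is -2.

-2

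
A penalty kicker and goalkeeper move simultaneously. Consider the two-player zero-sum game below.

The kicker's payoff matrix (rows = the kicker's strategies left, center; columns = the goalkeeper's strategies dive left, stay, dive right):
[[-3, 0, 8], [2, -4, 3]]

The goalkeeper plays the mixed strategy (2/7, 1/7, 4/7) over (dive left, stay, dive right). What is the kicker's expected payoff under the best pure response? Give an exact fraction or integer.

left: (-3)·(2/7) + (0)·(1/7) + (8)·(4/7) = 26/7.
center: (2)·(2/7) + (-4)·(1/7) + (3)·(4/7) = 12/7.
The best pure response is left with expected payoff 26/7.

26/7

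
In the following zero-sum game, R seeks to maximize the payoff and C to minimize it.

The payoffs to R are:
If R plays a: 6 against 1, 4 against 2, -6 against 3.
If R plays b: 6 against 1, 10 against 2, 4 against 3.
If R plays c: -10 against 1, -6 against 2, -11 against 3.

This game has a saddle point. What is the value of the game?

Row minima: -6, 4, -11 → R's maximin is 4.
Column maxima: 6, 10, 4 → C's minimax is 4.
They coincide at (b, 3), so the value is 4.

4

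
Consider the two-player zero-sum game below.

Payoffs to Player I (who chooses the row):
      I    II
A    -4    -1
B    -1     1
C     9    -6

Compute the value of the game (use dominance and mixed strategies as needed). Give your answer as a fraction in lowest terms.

Row A is strictly dominated by row B, so Player I never plays it.
The remaining 2×2 game on (B, C) × (I, II) has no saddle point. Let Player I play B with probability p; indifference gives −p + 9(1−p) = p − 6(1−p), so p = 15/17.
Similarly Player II's optimal q on I is 7/17, and the value is -1·(7/17) + (1)·(10/17) = 3/17.

3/17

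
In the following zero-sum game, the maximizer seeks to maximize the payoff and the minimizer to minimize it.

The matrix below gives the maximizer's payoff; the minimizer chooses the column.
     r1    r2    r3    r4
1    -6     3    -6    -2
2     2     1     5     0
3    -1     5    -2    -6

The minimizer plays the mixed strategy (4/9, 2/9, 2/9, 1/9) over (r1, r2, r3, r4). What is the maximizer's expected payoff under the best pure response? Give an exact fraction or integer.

20/9

1: (-6)·(4/9) + (3)·(2/9) + (-6)·(2/9) + (-2)·(1/9) = -32/9.
2: (2)·(4/9) + (1)·(2/9) + (5)·(2/9) + (0)·(1/9) = 20/9.
3: (-1)·(4/9) + (5)·(2/9) + (-2)·(2/9) + (-6)·(1/9) = -4/9.
The best pure response is 2 with expected payoff 20/9.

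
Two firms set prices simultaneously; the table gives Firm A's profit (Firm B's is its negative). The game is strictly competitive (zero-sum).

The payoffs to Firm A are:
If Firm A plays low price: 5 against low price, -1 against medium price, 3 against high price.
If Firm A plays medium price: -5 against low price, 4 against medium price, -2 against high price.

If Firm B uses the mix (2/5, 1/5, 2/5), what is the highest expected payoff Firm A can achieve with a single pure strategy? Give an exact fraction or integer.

3

low price: (5)·(2/5) + (-1)·(1/5) + (3)·(2/5) = 3.
medium price: (-5)·(2/5) + (4)·(1/5) + (-2)·(2/5) = -2.
The best pure response is low price with expected payoff 3.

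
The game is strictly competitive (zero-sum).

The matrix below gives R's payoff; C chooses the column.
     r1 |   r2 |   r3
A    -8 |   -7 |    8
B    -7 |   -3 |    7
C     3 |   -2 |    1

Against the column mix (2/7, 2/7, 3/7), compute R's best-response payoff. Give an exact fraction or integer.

A: (-8)·(2/7) + (-7)·(2/7) + (8)·(3/7) = -6/7.
B: (-7)·(2/7) + (-3)·(2/7) + (7)·(3/7) = 1/7.
C: (3)·(2/7) + (-2)·(2/7) + (1)·(3/7) = 5/7.
The best pure response is C with expected payoff 5/7.

5/7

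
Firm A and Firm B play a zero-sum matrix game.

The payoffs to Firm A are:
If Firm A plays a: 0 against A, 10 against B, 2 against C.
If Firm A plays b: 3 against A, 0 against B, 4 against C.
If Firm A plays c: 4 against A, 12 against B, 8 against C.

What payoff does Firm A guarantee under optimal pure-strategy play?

Row minima: 0, 0, 4 → Firm A's maximin is 4.
Column maxima: 4, 12, 8 → Firm B's minimax is 4.
They coincide at (c, A), so the value is 4.

4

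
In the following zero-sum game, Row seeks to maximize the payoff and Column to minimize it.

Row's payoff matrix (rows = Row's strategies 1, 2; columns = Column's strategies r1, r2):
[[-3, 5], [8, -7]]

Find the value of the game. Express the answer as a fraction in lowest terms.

19/23

Row minima are -3 and -7, so Row's maximin is -3; column maxima are 8 and 5, so Column's minimax is 5. These differ, so the equilibrium is in mixed strategies.
Let Row play 1 with probability p. Column is indifferent when −3p + 8(1−p) = 5p − 7(1−p), giving p = 15/23.
Let Column play r1 with probability q. Row is indifferent when −3q + 5(1−q) = 8q − 7(1−q), giving q = 12/23.
The value is -3·(12/23) + (5)·(11/23) = 19/23.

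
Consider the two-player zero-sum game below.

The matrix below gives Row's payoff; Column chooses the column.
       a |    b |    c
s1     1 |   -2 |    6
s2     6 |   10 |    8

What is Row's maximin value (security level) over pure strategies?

The worst-case payoff for each row is s1: -2, s2: 6.
The best of these is 6.

6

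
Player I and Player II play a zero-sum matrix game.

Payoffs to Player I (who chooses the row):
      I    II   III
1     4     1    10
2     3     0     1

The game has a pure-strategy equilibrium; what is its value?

Row minima: 1, 0 → Player I's maximin is 1.
Column maxima: 4, 1, 10 → Player II's minimax is 1.
They coincide at (1, II), so the value is 1.

1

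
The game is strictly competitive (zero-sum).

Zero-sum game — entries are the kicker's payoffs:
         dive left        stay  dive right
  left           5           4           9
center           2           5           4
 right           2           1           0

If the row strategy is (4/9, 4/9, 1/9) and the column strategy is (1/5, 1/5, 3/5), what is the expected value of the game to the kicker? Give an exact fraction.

Against (1/5, 1/5, 3/5), each row's expected payoff is left: 36/5; center: 19/5; right: 3/5.
Taking the (4/9, 4/9, 1/9)-weighted average: (4/9)·(36/5) + (4/9)·(19/5) + (1/9)·(3/5) = 223/45.

223/45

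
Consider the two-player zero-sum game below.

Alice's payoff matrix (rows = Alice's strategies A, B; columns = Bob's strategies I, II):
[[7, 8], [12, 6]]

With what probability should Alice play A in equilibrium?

Row minima are 7 and 6, so Alice's maximin is 7; column maxima are 12 and 8, so Bob's minimax is 8. These differ, so the equilibrium is in mixed strategies.
Let Alice play A with probability p. Bob is indifferent when 7p + 12(1−p) = 8p + 6(1−p), giving p = 6/7.

6/7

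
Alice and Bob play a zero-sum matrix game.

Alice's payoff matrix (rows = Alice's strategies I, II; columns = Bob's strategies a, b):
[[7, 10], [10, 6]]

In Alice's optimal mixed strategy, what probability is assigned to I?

Row minima are 7 and 6, so Alice's maximin is 7; column maxima are 10 and 10, so Bob's minimax is 10. These differ, so the equilibrium is in mixed strategies.
Let Alice play I with probability p. Bob is indifferent when 7p + 10(1−p) = 10p + 6(1−p), giving p = 4/7.

4/7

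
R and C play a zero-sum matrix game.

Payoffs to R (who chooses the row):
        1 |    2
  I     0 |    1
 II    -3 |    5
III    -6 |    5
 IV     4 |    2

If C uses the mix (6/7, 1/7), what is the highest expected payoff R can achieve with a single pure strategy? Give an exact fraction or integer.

26/7

I: (0)·(6/7) + (1)·(1/7) = 1/7.
II: (-3)·(6/7) + (5)·(1/7) = -13/7.
III: (-6)·(6/7) + (5)·(1/7) = -31/7.
IV: (4)·(6/7) + (2)·(1/7) = 26/7.
The best pure response is IV with expected payoff 26/7.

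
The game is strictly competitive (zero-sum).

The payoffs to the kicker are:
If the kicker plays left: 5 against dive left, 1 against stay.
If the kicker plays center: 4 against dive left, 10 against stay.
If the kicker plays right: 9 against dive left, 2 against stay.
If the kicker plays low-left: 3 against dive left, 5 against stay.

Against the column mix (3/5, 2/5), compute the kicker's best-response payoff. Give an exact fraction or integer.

32/5

left: (5)·(3/5) + (1)·(2/5) = 17/5.
center: (4)·(3/5) + (10)·(2/5) = 32/5.
right: (9)·(3/5) + (2)·(2/5) = 31/5.
low-left: (3)·(3/5) + (5)·(2/5) = 19/5.
The best pure response is center with expected payoff 32/5.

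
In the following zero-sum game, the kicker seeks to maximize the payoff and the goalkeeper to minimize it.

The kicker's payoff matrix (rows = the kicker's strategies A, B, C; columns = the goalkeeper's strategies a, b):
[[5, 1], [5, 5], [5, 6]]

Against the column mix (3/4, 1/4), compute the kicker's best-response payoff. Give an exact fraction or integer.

A: (5)·(3/4) + (1)·(1/4) = 4.
B: (5)·(3/4) + (5)·(1/4) = 5.
C: (5)·(3/4) + (6)·(1/4) = 21/4.
The best pure response is C with expected payoff 21/4.

21/4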